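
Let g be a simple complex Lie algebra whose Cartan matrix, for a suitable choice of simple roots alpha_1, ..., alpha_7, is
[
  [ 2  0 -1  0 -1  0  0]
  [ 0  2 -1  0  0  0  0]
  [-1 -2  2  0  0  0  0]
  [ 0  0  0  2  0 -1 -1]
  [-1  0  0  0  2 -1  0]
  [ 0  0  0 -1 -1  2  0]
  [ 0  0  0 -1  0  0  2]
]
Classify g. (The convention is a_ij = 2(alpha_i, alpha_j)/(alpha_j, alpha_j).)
B_7 (so(15))

The matrix has rank 7 with 2's on the diagonal. Reading the off-diagonal entries as Dynkin edges (a single edge where a_ij = a_ji = -1; a double or triple edge where a_ij * a_ji = 2 or 3), the diagram is a chain of 7 nodes with a double edge at one end; the terminal node there is the unique short simple root (B_7). One simple-root ordering that puts it in standard form is (alpha_7, alpha_4, alpha_6, alpha_5, alpha_1, alpha_3, alpha_2). So the algebra is type B_7, i.e. so(15).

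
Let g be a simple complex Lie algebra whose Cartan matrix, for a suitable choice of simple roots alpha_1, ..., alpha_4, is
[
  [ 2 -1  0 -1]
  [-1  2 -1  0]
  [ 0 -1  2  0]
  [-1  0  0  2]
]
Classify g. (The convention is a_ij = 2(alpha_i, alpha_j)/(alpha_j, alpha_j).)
A_4 (sl(5))

The matrix has rank 4 with 2's on the diagonal. Reading the off-diagonal entries as Dynkin edges (a single edge where a_ij = a_ji = -1; a double or triple edge where a_ij * a_ji = 2 or 3), the diagram is a chain of 4 nodes with single edges (A_4). One simple-root ordering that puts it in standard form is (alpha_3, alpha_2, alpha_1, alpha_4). So the algebra is type A_4, i.e. sl(5).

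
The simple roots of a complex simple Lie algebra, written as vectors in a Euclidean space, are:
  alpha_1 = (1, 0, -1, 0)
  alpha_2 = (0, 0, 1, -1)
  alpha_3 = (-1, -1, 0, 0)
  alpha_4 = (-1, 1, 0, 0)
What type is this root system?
D_4 (so(8))

Compute the Cartan integers a_ij = 2(alpha_i, alpha_j)/(alpha_j, alpha_j); the resulting 4x4 Cartan matrix is
[[2, -1, -1, -1], [-1, 2, 0, 0], [-1, 0, 2, 0], [-1, 0, 0, 2]].
All simple roots have the same length, so the diagram is simply laced. The associated Dynkin diagram is a chain of 2 nodes with a fork of two nodes at one end (D_4), so the type is D_4 (the algebra so(8)).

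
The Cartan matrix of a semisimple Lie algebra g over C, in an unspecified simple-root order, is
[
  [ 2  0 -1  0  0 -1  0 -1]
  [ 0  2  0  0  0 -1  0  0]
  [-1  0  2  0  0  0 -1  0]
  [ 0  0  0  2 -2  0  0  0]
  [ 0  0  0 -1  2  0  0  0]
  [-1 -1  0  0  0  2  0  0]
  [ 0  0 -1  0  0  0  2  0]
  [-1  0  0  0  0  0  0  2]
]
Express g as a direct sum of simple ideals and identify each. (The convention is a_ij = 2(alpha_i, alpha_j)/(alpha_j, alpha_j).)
The diagram associated to this matrix has two connected components: the simple roots {alpha_4, alpha_5} form a chain of 2 nodes with a double edge at one end; the terminal node there is the unique short simple root (B_2), and {alpha_1, alpha_2, alpha_3, alpha_6, alpha_7, alpha_8} form a chain of 5 nodes with one extra node attached to the third node from one end (E_6). A semisimple Lie algebra decomposes uniquely as the direct sum of simple ideals, one per connected component of its Dynkin diagram, so g ≅ B_2 ⊕ E_6 (dimension 10 + 78 = 88).

B2 + E6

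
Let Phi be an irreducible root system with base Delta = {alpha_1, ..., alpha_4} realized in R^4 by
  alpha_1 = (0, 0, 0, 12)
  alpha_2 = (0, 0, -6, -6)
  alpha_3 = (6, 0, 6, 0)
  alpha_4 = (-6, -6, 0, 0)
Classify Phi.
Compute the Cartan integers a_ij = 2(alpha_i, alpha_j)/(alpha_j, alpha_j); the resulting 4x4 Cartan matrix is
[[2, -2, 0, 0], [-1, 2, -1, 0], [0, -1, 2, -1], [0, 0, -1, 2]].
The roots have two lengths (squared-length ratio 2:1); the short ones are alpha_{2,3,4}. The associated Dynkin diagram is a chain of 4 nodes with a double edge at one end; the terminal node there is the unique long simple root (C_4), so the type is C_4 (the algebra sp(8)).

type C_4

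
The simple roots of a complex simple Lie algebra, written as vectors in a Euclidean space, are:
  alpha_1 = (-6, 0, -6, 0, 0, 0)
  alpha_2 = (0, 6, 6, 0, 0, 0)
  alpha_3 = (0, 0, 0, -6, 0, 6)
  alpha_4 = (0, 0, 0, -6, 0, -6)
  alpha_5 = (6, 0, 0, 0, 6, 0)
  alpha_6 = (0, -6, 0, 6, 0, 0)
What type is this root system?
Compute the Cartan integers a_ij = 2(alpha_i, alpha_j)/(alpha_j, alpha_j); the resulting 6x6 Cartan matrix is
[[2, -1, 0, 0, -1, 0], [-1, 2, 0, 0, 0, -1], [0, 0, 2, 0, 0, -1], [0, 0, 0, 2, 0, -1], [-1, 0, 0, 0, 2, 0], [0, -1, -1, -1, 0, 2]].
All simple roots have the same length, so the diagram is simply laced. The associated Dynkin diagram is a chain of 4 nodes with a fork of two nodes at one end (D_6), so the type is D_6 (the algebra so(12)).

D_6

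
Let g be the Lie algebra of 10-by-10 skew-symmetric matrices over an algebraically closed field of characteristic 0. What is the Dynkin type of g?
D5

This is so(10) with 10 even, which has dimension 10(10-1)/2 = 45 and rank 10/2 = 5. In the classification of classical Lie algebras, the orthogonal algebra so(2n) in an even number of variables has type D_n; here n = 5, so the Dynkin diagram is a chain of 3 nodes with a fork of two nodes at one end (D_5). Hence the type is D_5.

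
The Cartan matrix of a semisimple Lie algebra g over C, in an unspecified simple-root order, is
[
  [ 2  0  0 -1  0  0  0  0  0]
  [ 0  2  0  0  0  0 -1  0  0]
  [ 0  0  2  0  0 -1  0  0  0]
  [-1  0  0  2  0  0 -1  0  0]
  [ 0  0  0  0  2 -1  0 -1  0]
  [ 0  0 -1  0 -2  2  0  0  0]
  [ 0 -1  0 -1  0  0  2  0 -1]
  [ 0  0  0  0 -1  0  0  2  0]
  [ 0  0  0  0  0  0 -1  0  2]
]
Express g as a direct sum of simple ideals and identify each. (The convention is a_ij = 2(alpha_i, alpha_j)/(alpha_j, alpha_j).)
D5 + F4

The diagram associated to this matrix has two connected components: the simple roots {alpha_1, alpha_2, alpha_4, alpha_7, alpha_9} form a chain of 3 nodes with a fork of two nodes at one end (D_5), and {alpha_3, alpha_5, alpha_6, alpha_8} form a chain of 4 nodes with a double edge between the middle two (F_4). A semisimple Lie algebra decomposes uniquely as the direct sum of simple ideals, one per connected component of its Dynkin diagram, so g ≅ D_5 ⊕ F_4 (dimension 45 + 52 = 97).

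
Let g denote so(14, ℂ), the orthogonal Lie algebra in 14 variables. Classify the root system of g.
This is so(14) with 14 even, which has dimension 14(14-1)/2 = 91 and rank 14/2 = 7. In the classification of classical Lie algebras, the orthogonal algebra so(2n) in an even number of variables has type D_n; here n = 7, so the Dynkin diagram is a chain of 5 nodes with a fork of two nodes at one end (D_7). Hence the type is D_7.

D7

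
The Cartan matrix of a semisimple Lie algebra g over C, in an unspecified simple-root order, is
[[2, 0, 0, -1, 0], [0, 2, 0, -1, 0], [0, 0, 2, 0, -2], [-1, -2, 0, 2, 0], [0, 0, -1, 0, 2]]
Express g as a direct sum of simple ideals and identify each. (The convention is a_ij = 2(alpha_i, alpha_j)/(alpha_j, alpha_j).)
B2 ⊕ B3

The diagram associated to this matrix has two connected components: the simple roots {alpha_3, alpha_5} form a chain of 2 nodes with a double edge at one end; the terminal node there is the unique short simple root (B_2), and {alpha_1, alpha_2, alpha_4} form a chain of 3 nodes with a double edge at one end; the terminal node there is the unique short simple root (B_3). A semisimple Lie algebra decomposes uniquely as the direct sum of simple ideals, one per connected component of its Dynkin diagram, so g ≅ B_2 ⊕ B_3 (dimension 10 + 21 = 31).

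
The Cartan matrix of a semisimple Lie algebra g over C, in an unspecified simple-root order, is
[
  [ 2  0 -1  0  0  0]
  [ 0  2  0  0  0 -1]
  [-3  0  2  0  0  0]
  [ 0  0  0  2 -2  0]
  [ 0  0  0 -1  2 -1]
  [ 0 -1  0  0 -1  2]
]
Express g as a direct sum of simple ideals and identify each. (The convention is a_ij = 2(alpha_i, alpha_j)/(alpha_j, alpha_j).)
The diagram associated to this matrix has two connected components: the simple roots {alpha_2, alpha_4, alpha_5, alpha_6} form a chain of 4 nodes with a double edge at one end; the terminal node there is the unique long simple root (C_4), and {alpha_1, alpha_3} form two nodes joined by a triple edge (G_2). A semisimple Lie algebra decomposes uniquely as the direct sum of simple ideals, one per connected component of its Dynkin diagram, so g ≅ C_4 ⊕ G_2 (dimension 36 + 14 = 50).

C4 + G2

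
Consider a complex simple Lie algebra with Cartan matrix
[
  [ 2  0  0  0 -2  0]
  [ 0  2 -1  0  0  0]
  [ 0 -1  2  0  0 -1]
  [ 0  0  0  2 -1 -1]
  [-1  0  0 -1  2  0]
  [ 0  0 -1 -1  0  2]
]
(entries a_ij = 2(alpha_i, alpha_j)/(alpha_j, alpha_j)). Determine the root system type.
type C_6

The matrix has rank 6 with 2's on the diagonal. Reading the off-diagonal entries as Dynkin edges (a single edge where a_ij = a_ji = -1; a double or triple edge where a_ij * a_ji = 2 or 3), the diagram is a chain of 6 nodes with a double edge at one end; the terminal node there is the unique long simple root (C_6). One simple-root ordering that puts it in standard form is (alpha_2, alpha_3, alpha_6, alpha_4, alpha_5, alpha_1). So the algebra is type C_6, i.e. sp(12).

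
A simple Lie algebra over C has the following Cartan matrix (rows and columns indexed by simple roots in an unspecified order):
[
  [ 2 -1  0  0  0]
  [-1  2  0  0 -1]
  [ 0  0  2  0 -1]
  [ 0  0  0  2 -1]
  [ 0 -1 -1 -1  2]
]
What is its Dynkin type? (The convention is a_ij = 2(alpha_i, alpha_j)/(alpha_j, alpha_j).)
The matrix has rank 5 with 2's on the diagonal. Reading the off-diagonal entries as Dynkin edges (a single edge where a_ij = a_ji = -1; a double or triple edge where a_ij * a_ji = 2 or 3), the diagram is a chain of 3 nodes with a fork of two nodes at one end (D_5). One simple-root ordering that puts it in standard form is (alpha_1, alpha_2, alpha_5, alpha_4, alpha_3). So the algebra is type D_5, i.e. so(10).

type D_5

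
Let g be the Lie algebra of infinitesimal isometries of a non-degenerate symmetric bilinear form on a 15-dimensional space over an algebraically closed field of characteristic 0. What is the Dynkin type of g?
This is so(15) with 15 odd, which has dimension 15(15-1)/2 = 105 and rank (15-1)/2 = 7. In the classification of classical Lie algebras, the orthogonal algebra so(2n+1) in an odd number of variables has type B_n; here n = 7, so the Dynkin diagram is a chain of 7 nodes with a double edge at one end; the terminal node there is the unique short simple root (B_7). Hence the type is B_7.

B7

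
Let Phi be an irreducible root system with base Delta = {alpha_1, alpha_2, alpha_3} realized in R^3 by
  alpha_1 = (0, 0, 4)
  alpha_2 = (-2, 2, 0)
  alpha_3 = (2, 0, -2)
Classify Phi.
C3

Compute the Cartan integers a_ij = 2(alpha_i, alpha_j)/(alpha_j, alpha_j); the resulting 3x3 Cartan matrix is
[[2, 0, -2], [0, 2, -1], [-1, -1, 2]].
The roots have two lengths (squared-length ratio 2:1); the short ones are alpha_{2,3}. The associated Dynkin diagram is a chain of 3 nodes with a double edge at one end; the terminal node there is the unique long simple root (C_3), so the type is C_3 (the algebra sp(6)).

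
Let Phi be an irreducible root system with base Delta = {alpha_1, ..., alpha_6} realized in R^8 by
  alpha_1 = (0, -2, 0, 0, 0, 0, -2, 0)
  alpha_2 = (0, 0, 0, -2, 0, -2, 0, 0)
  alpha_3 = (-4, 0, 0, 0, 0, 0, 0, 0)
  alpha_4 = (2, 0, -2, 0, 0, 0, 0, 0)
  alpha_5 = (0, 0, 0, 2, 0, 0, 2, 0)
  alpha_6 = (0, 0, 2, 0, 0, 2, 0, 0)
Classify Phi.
Compute the Cartan integers a_ij = 2(alpha_i, alpha_j)/(alpha_j, alpha_j); the resulting 6x6 Cartan matrix is
[[2, 0, 0, 0, -1, 0], [0, 2, 0, 0, -1, -1], [0, 0, 2, -2, 0, 0], [0, 0, -1, 2, 0, -1], [-1, -1, 0, 0, 2, 0], [0, -1, 0, -1, 0, 2]].
The roots have two lengths (squared-length ratio 2:1); the short ones are alpha_{1,2,4,5,6}. The associated Dynkin diagram is a chain of 6 nodes with a double edge at one end; the terminal node there is the unique long simple root (C_6), so the type is C_6 (the algebra sp(12)).

C_6 (sp(12))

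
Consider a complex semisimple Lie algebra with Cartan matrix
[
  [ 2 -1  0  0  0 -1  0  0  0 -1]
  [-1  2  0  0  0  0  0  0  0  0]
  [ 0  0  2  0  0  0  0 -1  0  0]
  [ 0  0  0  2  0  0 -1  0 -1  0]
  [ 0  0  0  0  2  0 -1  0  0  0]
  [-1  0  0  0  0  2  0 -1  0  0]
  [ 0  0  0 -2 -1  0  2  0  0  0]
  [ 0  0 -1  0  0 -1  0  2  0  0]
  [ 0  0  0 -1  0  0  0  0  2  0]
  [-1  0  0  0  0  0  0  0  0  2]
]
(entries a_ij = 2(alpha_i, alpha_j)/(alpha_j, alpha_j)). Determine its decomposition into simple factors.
The diagram associated to this matrix has two connected components: the simple roots {alpha_1, alpha_2, alpha_3, alpha_6, alpha_8, alpha_10} form a chain of 4 nodes with a fork of two nodes at one end (D_6), and {alpha_4, alpha_5, alpha_7, alpha_9} form a chain of 4 nodes with a double edge between the middle two (F_4). A semisimple Lie algebra decomposes uniquely as the direct sum of simple ideals, one per connected component of its Dynkin diagram, so g ≅ D_6 ⊕ F_4 (dimension 66 + 52 = 118).

D_6 (so(12)) + F_4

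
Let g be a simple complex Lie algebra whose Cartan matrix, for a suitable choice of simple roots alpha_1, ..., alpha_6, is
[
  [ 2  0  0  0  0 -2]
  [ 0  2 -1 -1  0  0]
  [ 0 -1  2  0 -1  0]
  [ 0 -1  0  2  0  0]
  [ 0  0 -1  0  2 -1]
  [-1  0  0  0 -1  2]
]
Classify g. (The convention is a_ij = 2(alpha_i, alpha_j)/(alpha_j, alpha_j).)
type C_6

The matrix has rank 6 with 2's on the diagonal. Reading the off-diagonal entries as Dynkin edges (a single edge where a_ij = a_ji = -1; a double or triple edge where a_ij * a_ji = 2 or 3), the diagram is a chain of 6 nodes with a double edge at one end; the terminal node there is the unique long simple root (C_6). One simple-root ordering that puts it in standard form is (alpha_4, alpha_2, alpha_3, alpha_5, alpha_6, alpha_1). So the algebra is type C_6, i.e. sp(12).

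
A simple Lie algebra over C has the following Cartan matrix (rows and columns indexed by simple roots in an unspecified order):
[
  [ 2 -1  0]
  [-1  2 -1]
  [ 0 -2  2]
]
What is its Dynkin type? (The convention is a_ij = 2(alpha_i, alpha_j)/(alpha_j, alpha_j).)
type C_3

The matrix has rank 3 with 2's on the diagonal. Reading the off-diagonal entries as Dynkin edges (a single edge where a_ij = a_ji = -1; a double or triple edge where a_ij * a_ji = 2 or 3), the diagram is a chain of 3 nodes with a double edge at one end; the terminal node there is the unique long simple root (C_3). One simple-root ordering that puts it in standard form is (alpha_1, alpha_2, alpha_3). So the algebra is type C_3, i.e. sp(6).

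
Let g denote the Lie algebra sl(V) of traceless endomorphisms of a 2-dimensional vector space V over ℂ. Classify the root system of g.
A_1

This is sl(2), which has dimension 2^2 - 1 = 3 and rank 2 - 1 = 1 (a Cartan subalgebra is the diagonal traceless matrices). In the classification of classical Lie algebras, the special linear algebra sl(n+1) has type A_n; here n = 1, so the Dynkin diagram is a chain of 1 nodes with single edges (A_1). Hence the type is A_1.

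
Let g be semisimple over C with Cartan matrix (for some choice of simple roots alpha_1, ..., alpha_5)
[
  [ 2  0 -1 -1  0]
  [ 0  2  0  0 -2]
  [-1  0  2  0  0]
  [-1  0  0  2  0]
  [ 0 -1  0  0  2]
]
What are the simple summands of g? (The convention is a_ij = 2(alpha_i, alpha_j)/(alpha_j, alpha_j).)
A_3 + B_2

The diagram associated to this matrix has two connected components: the simple roots {alpha_1, alpha_3, alpha_4} form a chain of 3 nodes with single edges (A_3), and {alpha_2, alpha_5} form a chain of 2 nodes with a double edge at one end; the terminal node there is the unique short simple root (B_2). A semisimple Lie algebra decomposes uniquely as the direct sum of simple ideals, one per connected component of its Dynkin diagram, so g ≅ A_3 ⊕ B_2 (dimension 15 + 10 = 25).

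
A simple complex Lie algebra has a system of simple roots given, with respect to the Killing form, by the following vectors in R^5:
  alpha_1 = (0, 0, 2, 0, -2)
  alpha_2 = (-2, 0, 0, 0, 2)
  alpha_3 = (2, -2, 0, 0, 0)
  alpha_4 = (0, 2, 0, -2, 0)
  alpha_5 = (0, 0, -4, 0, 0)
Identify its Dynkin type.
type C_5

Compute the Cartan integers a_ij = 2(alpha_i, alpha_j)/(alpha_j, alpha_j); the resulting 5x5 Cartan matrix is
[[2, -1, 0, 0, -1], [-1, 2, -1, 0, 0], [0, -1, 2, -1, 0], [0, 0, -1, 2, 0], [-2, 0, 0, 0, 2]].
The roots have two lengths (squared-length ratio 2:1); the short ones are alpha_{1,2,3,4}. The associated Dynkin diagram is a chain of 5 nodes with a double edge at one end; the terminal node there is the unique long simple root (C_5), so the type is C_5 (the algebra sp(10)).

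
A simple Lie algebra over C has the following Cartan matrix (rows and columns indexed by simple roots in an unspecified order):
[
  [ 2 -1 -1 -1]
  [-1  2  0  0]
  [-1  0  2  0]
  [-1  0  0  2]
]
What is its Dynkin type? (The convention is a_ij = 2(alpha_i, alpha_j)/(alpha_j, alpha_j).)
The matrix has rank 4 with 2's on the diagonal. Reading the off-diagonal entries as Dynkin edges (a single edge where a_ij = a_ji = -1; a double or triple edge where a_ij * a_ji = 2 or 3), the diagram is a chain of 2 nodes with a fork of two nodes at one end (D_4). One simple-root ordering that puts it in standard form is (alpha_4, alpha_1, alpha_2, alpha_3). So the algebra is type D_4, i.e. so(8).

D4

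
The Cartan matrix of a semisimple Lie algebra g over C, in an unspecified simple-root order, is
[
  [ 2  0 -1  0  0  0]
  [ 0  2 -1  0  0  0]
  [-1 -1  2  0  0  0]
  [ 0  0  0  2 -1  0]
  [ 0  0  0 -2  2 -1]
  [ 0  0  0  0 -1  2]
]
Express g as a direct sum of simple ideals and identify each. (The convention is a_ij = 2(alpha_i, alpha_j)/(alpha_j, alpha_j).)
The diagram associated to this matrix has two connected components: the simple roots {alpha_1, alpha_2, alpha_3} form a chain of 3 nodes with single edges (A_3), and {alpha_4, alpha_5, alpha_6} form a chain of 3 nodes with a double edge at one end; the terminal node there is the unique short simple root (B_3). A semisimple Lie algebra decomposes uniquely as the direct sum of simple ideals, one per connected component of its Dynkin diagram, so g ≅ A_3 ⊕ B_3 (dimension 15 + 21 = 36).

A_3 (sl(4)) + B_3 (so(7))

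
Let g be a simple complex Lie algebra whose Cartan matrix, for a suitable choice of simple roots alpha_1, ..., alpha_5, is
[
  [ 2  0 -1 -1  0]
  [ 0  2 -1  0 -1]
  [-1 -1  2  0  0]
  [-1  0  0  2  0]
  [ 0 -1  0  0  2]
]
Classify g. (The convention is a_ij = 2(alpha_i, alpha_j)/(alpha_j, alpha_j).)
The matrix has rank 5 with 2's on the diagonal. Reading the off-diagonal entries as Dynkin edges (a single edge where a_ij = a_ji = -1; a double or triple edge where a_ij * a_ji = 2 or 3), the diagram is a chain of 5 nodes with single edges (A_5). One simple-root ordering that puts it in standard form is (alpha_5, alpha_2, alpha_3, alpha_1, alpha_4). So the algebra is type A_5, i.e. sl(6).

A5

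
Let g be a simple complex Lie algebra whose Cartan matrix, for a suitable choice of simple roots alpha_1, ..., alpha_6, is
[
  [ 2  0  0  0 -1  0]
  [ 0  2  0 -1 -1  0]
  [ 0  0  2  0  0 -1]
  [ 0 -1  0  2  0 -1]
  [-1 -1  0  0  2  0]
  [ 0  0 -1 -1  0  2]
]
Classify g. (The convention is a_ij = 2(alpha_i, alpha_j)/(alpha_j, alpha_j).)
A_6 (sl(7))

The matrix has rank 6 with 2's on the diagonal. Reading the off-diagonal entries as Dynkin edges (a single edge where a_ij = a_ji = -1; a double or triple edge where a_ij * a_ji = 2 or 3), the diagram is a chain of 6 nodes with single edges (A_6). One simple-root ordering that puts it in standard form is (alpha_1, alpha_5, alpha_2, alpha_4, alpha_6, alpha_3). So the algebra is type A_6, i.e. sl(7).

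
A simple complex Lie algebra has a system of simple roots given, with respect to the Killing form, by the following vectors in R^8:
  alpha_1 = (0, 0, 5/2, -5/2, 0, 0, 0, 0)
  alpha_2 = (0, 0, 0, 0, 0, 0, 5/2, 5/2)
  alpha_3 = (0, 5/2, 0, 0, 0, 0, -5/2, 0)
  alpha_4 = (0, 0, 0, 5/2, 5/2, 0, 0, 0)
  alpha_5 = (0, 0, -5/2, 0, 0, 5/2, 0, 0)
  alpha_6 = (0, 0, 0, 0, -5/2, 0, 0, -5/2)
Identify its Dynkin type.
type A_6

Compute the Cartan integers a_ij = 2(alpha_i, alpha_j)/(alpha_j, alpha_j); the resulting 6x6 Cartan matrix is
[[2, 0, 0, -1, -1, 0], [0, 2, -1, 0, 0, -1], [0, -1, 2, 0, 0, 0], [-1, 0, 0, 2, 0, -1], [-1, 0, 0, 0, 2, 0], [0, -1, 0, -1, 0, 2]].
All simple roots have the same length, so the diagram is simply laced. The associated Dynkin diagram is a chain of 6 nodes with single edges (A_6), so the type is A_6 (the algebra sl(7)).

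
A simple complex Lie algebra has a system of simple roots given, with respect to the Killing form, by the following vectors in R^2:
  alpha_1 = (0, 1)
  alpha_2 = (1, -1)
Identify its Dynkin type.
B2

Compute the Cartan integers a_ij = 2(alpha_i, alpha_j)/(alpha_j, alpha_j); the resulting 2x2 Cartan matrix is
[[2, -1], [-2, 2]].
The roots have two lengths (squared-length ratio 2:1); the short ones are alpha_{1}. The associated Dynkin diagram is a chain of 2 nodes with a double edge at one end; the terminal node there is the unique short simple root (B_2), so the type is B_2 (the algebra so(5)).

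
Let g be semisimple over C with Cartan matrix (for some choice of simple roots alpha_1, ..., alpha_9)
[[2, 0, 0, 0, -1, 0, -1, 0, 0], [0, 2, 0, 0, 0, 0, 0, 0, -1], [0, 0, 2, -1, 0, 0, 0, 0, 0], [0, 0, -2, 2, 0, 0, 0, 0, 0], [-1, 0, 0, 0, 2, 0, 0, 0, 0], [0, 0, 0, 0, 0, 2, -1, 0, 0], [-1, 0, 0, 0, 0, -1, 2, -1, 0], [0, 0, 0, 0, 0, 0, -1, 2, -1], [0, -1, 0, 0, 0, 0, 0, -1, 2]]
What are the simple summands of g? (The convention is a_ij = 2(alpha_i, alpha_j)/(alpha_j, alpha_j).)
B_2 + E_7

The diagram associated to this matrix has two connected components: the simple roots {alpha_3, alpha_4} form a chain of 2 nodes with a double edge at one end; the terminal node there is the unique short simple root (B_2), and {alpha_1, alpha_2, alpha_5, alpha_6, alpha_7, alpha_8, alpha_9} form a chain of 6 nodes with one extra node attached to the third node from one end (E_7). A semisimple Lie algebra decomposes uniquely as the direct sum of simple ideals, one per connected component of its Dynkin diagram, so g ≅ B_2 ⊕ E_7 (dimension 10 + 133 = 143).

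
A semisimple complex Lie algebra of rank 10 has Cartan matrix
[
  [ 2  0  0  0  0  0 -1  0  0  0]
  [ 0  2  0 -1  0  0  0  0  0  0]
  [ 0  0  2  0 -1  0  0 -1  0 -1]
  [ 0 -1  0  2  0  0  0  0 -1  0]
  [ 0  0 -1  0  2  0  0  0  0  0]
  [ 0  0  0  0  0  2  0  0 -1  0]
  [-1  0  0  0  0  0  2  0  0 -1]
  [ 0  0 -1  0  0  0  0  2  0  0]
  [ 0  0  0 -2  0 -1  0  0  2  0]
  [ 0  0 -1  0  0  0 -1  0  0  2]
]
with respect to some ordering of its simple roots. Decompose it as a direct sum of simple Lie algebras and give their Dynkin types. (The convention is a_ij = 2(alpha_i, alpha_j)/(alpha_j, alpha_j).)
The diagram associated to this matrix has two connected components: the simple roots {alpha_1, alpha_3, alpha_5, alpha_7, alpha_8, alpha_10} form a chain of 4 nodes with a fork of two nodes at one end (D_6), and {alpha_2, alpha_4, alpha_6, alpha_9} form a chain of 4 nodes with a double edge between the middle two (F_4). A semisimple Lie algebra decomposes uniquely as the direct sum of simple ideals, one per connected component of its Dynkin diagram, so g ≅ D_6 ⊕ F_4 (dimension 66 + 52 = 118).

D_6 + F_4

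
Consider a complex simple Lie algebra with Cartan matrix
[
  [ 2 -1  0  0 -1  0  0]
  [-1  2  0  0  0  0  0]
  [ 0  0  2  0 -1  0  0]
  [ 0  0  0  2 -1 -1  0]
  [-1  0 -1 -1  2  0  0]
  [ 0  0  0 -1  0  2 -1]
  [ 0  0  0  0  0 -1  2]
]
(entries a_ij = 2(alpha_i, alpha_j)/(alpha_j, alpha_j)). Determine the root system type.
The matrix has rank 7 with 2's on the diagonal. Reading the off-diagonal entries as Dynkin edges (a single edge where a_ij = a_ji = -1; a double or triple edge where a_ij * a_ji = 2 or 3), the diagram is a chain of 6 nodes with one extra node attached to the third node from one end (E_7). One simple-root ordering that puts it in standard form is (alpha_2, alpha_3, alpha_1, alpha_5, alpha_4, alpha_6, alpha_7). So the algebra is type E_7.

E_7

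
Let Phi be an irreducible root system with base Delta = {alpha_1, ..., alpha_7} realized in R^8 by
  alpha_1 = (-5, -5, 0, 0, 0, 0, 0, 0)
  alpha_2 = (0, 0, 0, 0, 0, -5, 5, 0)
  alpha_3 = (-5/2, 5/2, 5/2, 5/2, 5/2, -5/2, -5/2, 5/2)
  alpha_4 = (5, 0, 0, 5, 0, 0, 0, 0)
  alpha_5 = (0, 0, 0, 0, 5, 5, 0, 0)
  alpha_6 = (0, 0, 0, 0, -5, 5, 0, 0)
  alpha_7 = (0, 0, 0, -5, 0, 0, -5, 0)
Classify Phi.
Compute the Cartan integers a_ij = 2(alpha_i, alpha_j)/(alpha_j, alpha_j); the resulting 7x7 Cartan matrix is
[[2, 0, 0, -1, 0, 0, 0], [0, 2, 0, 0, -1, -1, -1], [0, 0, 2, 0, 0, -1, 0], [-1, 0, 0, 2, 0, 0, -1], [0, -1, 0, 0, 2, 0, 0], [0, -1, -1, 0, 0, 2, 0], [0, -1, 0, -1, 0, 0, 2]].
All simple roots have the same length, so the diagram is simply laced. The associated Dynkin diagram is a chain of 6 nodes with one extra node attached to the third node from one end (E_7), so the type is E_7.

type E_7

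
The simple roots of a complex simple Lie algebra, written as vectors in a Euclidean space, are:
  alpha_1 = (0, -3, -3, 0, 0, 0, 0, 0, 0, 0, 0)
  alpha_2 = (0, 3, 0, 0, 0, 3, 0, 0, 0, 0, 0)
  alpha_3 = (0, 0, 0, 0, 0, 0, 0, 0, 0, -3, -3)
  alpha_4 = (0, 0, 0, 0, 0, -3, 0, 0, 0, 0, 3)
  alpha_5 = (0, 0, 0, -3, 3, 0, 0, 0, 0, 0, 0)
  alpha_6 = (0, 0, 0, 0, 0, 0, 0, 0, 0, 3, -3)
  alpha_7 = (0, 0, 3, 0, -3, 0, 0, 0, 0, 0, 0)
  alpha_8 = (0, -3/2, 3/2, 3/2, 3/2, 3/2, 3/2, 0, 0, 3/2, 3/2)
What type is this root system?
E_8

Compute the Cartan integers a_ij = 2(alpha_i, alpha_j)/(alpha_j, alpha_j); the resulting 8x8 Cartan matrix is
[[2, -1, 0, 0, 0, 0, -1, 0], [-1, 2, 0, -1, 0, 0, 0, 0], [0, 0, 2, -1, 0, 0, 0, -1], [0, -1, -1, 2, 0, -1, 0, 0], [0, 0, 0, 0, 2, 0, -1, 0], [0, 0, 0, -1, 0, 2, 0, 0], [-1, 0, 0, 0, -1, 0, 2, 0], [0, 0, -1, 0, 0, 0, 0, 2]].
All simple roots have the same length, so the diagram is simply laced. The associated Dynkin diagram is a chain of 7 nodes with one extra node attached to the third node from one end (E_8), so the type is E_8.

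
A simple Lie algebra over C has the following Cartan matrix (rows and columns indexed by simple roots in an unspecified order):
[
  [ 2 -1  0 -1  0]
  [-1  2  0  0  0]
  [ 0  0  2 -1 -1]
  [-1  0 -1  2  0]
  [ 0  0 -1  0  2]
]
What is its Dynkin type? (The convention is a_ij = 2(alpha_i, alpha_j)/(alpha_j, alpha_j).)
The matrix has rank 5 with 2's on the diagonal. Reading the off-diagonal entries as Dynkin edges (a single edge where a_ij = a_ji = -1; a double or triple edge where a_ij * a_ji = 2 or 3), the diagram is a chain of 5 nodes with single edges (A_5). One simple-root ordering that puts it in standard form is (alpha_2, alpha_1, alpha_4, alpha_3, alpha_5). So the algebra is type A_5, i.e. sl(6).

type A_5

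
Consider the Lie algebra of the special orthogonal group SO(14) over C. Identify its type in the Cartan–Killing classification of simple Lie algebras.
This is so(14) with 14 even, which has dimension 14(14-1)/2 = 91 and rank 14/2 = 7. In the classification of classical Lie algebras, the orthogonal algebra so(2n) in an even number of variables has type D_n; here n = 7, so the Dynkin diagram is a chain of 5 nodes with a fork of two nodes at one end (D_7). Hence the type is D_7.

D_7 (so(14))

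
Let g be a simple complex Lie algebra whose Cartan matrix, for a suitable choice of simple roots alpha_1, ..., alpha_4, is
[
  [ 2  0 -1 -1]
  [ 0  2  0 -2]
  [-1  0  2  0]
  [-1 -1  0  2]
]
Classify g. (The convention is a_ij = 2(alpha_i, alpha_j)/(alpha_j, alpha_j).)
The matrix has rank 4 with 2's on the diagonal. Reading the off-diagonal entries as Dynkin edges (a single edge where a_ij = a_ji = -1; a double or triple edge where a_ij * a_ji = 2 or 3), the diagram is a chain of 4 nodes with a double edge at one end; the terminal node there is the unique long simple root (C_4). One simple-root ordering that puts it in standard form is (alpha_3, alpha_1, alpha_4, alpha_2). So the algebra is type C_4, i.e. sp(8).

C_4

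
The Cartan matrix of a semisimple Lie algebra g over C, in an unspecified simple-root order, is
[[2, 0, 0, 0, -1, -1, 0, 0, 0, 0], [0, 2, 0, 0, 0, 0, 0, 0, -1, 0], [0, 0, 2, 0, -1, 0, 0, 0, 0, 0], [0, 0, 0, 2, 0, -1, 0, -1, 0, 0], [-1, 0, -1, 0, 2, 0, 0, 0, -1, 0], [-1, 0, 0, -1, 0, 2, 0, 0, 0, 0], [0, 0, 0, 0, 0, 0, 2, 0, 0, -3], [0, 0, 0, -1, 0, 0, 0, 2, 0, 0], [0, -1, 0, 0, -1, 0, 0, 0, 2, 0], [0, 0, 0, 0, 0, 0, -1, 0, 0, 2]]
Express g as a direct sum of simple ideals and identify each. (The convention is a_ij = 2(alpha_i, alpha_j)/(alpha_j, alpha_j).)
E_8 ⊕ G_2

The diagram associated to this matrix has two connected components: the simple roots {alpha_1, alpha_2, alpha_3, alpha_4, alpha_5, alpha_6, alpha_8, alpha_9} form a chain of 7 nodes with one extra node attached to the third node from one end (E_8), and {alpha_7, alpha_10} form two nodes joined by a triple edge (G_2). A semisimple Lie algebra decomposes uniquely as the direct sum of simple ideals, one per connected component of its Dynkin diagram, so g ≅ E_8 ⊕ G_2 (dimension 248 + 14 = 262).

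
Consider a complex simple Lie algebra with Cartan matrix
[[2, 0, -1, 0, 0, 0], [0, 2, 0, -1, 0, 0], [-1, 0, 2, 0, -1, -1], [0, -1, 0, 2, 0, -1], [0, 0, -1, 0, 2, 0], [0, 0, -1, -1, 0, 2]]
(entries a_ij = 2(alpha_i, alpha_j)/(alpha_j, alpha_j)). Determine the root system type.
D6

The matrix has rank 6 with 2's on the diagonal. Reading the off-diagonal entries as Dynkin edges (a single edge where a_ij = a_ji = -1; a double or triple edge where a_ij * a_ji = 2 or 3), the diagram is a chain of 4 nodes with a fork of two nodes at one end (D_6). One simple-root ordering that puts it in standard form is (alpha_2, alpha_4, alpha_6, alpha_3, alpha_1, alpha_5). So the algebra is type D_6, i.e. so(12).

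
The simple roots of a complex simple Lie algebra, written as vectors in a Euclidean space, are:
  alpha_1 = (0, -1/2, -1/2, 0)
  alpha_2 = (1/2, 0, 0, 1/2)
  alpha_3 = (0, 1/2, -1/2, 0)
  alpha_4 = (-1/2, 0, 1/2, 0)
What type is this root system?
Compute the Cartan integers a_ij = 2(alpha_i, alpha_j)/(alpha_j, alpha_j); the resulting 4x4 Cartan matrix is
[[2, 0, 0, -1], [0, 2, 0, -1], [0, 0, 2, -1], [-1, -1, -1, 2]].
All simple roots have the same length, so the diagram is simply laced. The associated Dynkin diagram is a chain of 2 nodes with a fork of two nodes at one end (D_4), so the type is D_4 (the algebra so(8)).

D4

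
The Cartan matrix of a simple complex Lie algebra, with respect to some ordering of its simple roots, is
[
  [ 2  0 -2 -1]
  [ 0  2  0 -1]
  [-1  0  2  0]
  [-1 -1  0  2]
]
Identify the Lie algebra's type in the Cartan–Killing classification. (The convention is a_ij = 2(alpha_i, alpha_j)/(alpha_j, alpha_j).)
The matrix has rank 4 with 2's on the diagonal. Reading the off-diagonal entries as Dynkin edges (a single edge where a_ij = a_ji = -1; a double or triple edge where a_ij * a_ji = 2 or 3), the diagram is a chain of 4 nodes with a double edge at one end; the terminal node there is the unique short simple root (B_4). One simple-root ordering that puts it in standard form is (alpha_2, alpha_4, alpha_1, alpha_3). So the algebra is type B_4, i.e. so(9).

B_4 (so(9))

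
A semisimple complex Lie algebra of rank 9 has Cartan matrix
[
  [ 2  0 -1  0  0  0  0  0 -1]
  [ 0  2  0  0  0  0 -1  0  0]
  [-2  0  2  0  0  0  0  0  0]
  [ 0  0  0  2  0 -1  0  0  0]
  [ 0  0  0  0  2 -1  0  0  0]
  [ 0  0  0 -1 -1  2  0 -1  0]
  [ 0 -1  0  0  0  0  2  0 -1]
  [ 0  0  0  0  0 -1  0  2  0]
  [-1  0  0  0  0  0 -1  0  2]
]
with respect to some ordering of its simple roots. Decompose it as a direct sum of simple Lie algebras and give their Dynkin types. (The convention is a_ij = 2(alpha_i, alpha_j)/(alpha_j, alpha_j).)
The diagram associated to this matrix has two connected components: the simple roots {alpha_1, alpha_2, alpha_3, alpha_7, alpha_9} form a chain of 5 nodes with a double edge at one end; the terminal node there is the unique long simple root (C_5), and {alpha_4, alpha_5, alpha_6, alpha_8} form a chain of 2 nodes with a fork of two nodes at one end (D_4). A semisimple Lie algebra decomposes uniquely as the direct sum of simple ideals, one per connected component of its Dynkin diagram, so g ≅ C_5 ⊕ D_4 (dimension 55 + 28 = 83).

C_5 ⊕ D_4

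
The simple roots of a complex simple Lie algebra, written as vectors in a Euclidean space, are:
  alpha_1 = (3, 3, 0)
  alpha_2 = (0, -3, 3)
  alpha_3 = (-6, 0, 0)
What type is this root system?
C_3

Compute the Cartan integers a_ij = 2(alpha_i, alpha_j)/(alpha_j, alpha_j); the resulting 3x3 Cartan matrix is
[[2, -1, -1], [-1, 2, 0], [-2, 0, 2]].
The roots have two lengths (squared-length ratio 2:1); the short ones are alpha_{1,2}. The associated Dynkin diagram is a chain of 3 nodes with a double edge at one end; the terminal node there is the unique long simple root (C_3), so the type is C_3 (the algebra sp(6)).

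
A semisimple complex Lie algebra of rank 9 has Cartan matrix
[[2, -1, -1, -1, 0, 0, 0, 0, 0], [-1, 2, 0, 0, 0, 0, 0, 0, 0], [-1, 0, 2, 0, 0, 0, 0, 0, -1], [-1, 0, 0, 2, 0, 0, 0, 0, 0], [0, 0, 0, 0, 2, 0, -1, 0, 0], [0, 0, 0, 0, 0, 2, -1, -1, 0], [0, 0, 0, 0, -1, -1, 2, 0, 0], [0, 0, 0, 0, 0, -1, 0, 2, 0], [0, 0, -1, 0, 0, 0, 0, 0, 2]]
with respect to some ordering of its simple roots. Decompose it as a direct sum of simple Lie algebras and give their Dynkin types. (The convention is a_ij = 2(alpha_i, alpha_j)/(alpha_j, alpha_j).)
The diagram associated to this matrix has two connected components: the simple roots {alpha_5, alpha_6, alpha_7, alpha_8} form a chain of 4 nodes with single edges (A_4), and {alpha_1, alpha_2, alpha_3, alpha_4, alpha_9} form a chain of 3 nodes with a fork of two nodes at one end (D_5). A semisimple Lie algebra decomposes uniquely as the direct sum of simple ideals, one per connected component of its Dynkin diagram, so g ≅ A_4 ⊕ D_5 (dimension 24 + 45 = 69).

A_4 ⊕ D_5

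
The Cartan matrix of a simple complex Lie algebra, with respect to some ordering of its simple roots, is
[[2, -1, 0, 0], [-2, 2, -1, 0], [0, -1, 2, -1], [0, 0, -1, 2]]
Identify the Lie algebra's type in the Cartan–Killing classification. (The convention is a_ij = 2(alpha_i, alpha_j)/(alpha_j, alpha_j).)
The matrix has rank 4 with 2's on the diagonal. Reading the off-diagonal entries as Dynkin edges (a single edge where a_ij = a_ji = -1; a double or triple edge where a_ij * a_ji = 2 or 3), the diagram is a chain of 4 nodes with a double edge at one end; the terminal node there is the unique short simple root (B_4). One simple-root ordering that puts it in standard form is (alpha_4, alpha_3, alpha_2, alpha_1). So the algebra is type B_4, i.e. so(9).

B4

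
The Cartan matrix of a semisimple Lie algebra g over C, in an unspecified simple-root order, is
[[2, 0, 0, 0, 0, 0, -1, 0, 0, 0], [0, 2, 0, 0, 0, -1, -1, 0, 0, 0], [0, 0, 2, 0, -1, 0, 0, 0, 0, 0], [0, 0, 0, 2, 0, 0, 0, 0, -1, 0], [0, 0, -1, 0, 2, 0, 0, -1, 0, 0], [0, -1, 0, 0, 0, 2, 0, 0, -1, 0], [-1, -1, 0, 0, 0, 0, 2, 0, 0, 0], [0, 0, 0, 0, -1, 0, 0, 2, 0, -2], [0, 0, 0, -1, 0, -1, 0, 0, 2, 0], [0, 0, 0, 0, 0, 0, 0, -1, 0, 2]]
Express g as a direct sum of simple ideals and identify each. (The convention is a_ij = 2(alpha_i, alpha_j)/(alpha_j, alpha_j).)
A_6 (sl(7)) + B_4 (so(9))

The diagram associated to this matrix has two connected components: the simple roots {alpha_1, alpha_2, alpha_4, alpha_6, alpha_7, alpha_9} form a chain of 6 nodes with single edges (A_6), and {alpha_3, alpha_5, alpha_8, alpha_10} form a chain of 4 nodes with a double edge at one end; the terminal node there is the unique short simple root (B_4). A semisimple Lie algebra decomposes uniquely as the direct sum of simple ideals, one per connected component of its Dynkin diagram, so g ≅ A_6 ⊕ B_4 (dimension 48 + 36 = 84).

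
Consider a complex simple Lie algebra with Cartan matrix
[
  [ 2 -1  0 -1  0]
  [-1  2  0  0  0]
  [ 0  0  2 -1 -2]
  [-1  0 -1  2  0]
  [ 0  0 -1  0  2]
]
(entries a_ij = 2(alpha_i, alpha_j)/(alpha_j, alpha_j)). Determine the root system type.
B_5

The matrix has rank 5 with 2's on the diagonal. Reading the off-diagonal entries as Dynkin edges (a single edge where a_ij = a_ji = -1; a double or triple edge where a_ij * a_ji = 2 or 3), the diagram is a chain of 5 nodes with a double edge at one end; the terminal node there is the unique short simple root (B_5). One simple-root ordering that puts it in standard form is (alpha_2, alpha_1, alpha_4, alpha_3, alpha_5). So the algebra is type B_5, i.e. so(11).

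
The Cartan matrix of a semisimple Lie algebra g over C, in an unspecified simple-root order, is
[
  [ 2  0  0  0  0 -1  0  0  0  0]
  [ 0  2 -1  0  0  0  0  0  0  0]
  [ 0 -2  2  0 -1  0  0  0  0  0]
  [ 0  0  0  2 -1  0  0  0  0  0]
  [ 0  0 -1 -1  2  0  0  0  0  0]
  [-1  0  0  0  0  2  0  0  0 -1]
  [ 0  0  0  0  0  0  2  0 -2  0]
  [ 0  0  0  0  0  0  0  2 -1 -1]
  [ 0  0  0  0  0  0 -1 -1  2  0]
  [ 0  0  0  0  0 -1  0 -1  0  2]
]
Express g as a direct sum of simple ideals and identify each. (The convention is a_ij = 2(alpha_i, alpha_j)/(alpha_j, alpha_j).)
The diagram associated to this matrix has two connected components: the simple roots {alpha_2, alpha_3, alpha_4, alpha_5} form a chain of 4 nodes with a double edge at one end; the terminal node there is the unique short simple root (B_4), and {alpha_1, alpha_6, alpha_7, alpha_8, alpha_9, alpha_10} form a chain of 6 nodes with a double edge at one end; the terminal node there is the unique long simple root (C_6). A semisimple Lie algebra decomposes uniquely as the direct sum of simple ideals, one per connected component of its Dynkin diagram, so g ≅ B_4 ⊕ C_6 (dimension 36 + 78 = 114).

B_4 ⊕ C_6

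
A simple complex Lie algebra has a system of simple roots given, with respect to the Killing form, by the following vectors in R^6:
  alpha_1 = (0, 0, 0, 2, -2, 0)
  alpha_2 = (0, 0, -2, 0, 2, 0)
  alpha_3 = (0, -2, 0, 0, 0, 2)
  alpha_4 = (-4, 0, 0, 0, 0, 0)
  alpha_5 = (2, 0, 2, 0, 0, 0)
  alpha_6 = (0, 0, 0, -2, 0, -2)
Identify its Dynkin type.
Compute the Cartan integers a_ij = 2(alpha_i, alpha_j)/(alpha_j, alpha_j); the resulting 6x6 Cartan matrix is
[[2, -1, 0, 0, 0, -1], [-1, 2, 0, 0, -1, 0], [0, 0, 2, 0, 0, -1], [0, 0, 0, 2, -2, 0], [0, -1, 0, -1, 2, 0], [-1, 0, -1, 0, 0, 2]].
The roots have two lengths (squared-length ratio 2:1); the short ones are alpha_{1,2,3,5,6}. The associated Dynkin diagram is a chain of 6 nodes with a double edge at one end; the terminal node there is the unique long simple root (C_6), so the type is C_6 (the algebra sp(12)).

C_6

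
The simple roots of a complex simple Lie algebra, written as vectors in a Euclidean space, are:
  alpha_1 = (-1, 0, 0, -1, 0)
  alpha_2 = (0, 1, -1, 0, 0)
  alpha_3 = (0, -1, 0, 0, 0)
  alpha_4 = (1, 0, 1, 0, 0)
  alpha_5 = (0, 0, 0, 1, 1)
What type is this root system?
Compute the Cartan integers a_ij = 2(alpha_i, alpha_j)/(alpha_j, alpha_j); the resulting 5x5 Cartan matrix is
[[2, 0, 0, -1, -1], [0, 2, -2, -1, 0], [0, -1, 2, 0, 0], [-1, -1, 0, 2, 0], [-1, 0, 0, 0, 2]].
The roots have two lengths (squared-length ratio 2:1); the short ones are alpha_{3}. The associated Dynkin diagram is a chain of 5 nodes with a double edge at one end; the terminal node there is the unique short simple root (B_5), so the type is B_5 (the algebra so(11)).

B_5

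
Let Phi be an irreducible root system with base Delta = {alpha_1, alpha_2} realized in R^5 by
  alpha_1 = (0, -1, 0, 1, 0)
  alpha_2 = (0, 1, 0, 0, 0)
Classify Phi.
Compute the Cartan integers a_ij = 2(alpha_i, alpha_j)/(alpha_j, alpha_j); the resulting 2x2 Cartan matrix is
[[2, -2], [-1, 2]].
The roots have two lengths (squared-length ratio 2:1); the short ones are alpha_{2}. The associated Dynkin diagram is a chain of 2 nodes with a double edge at one end; the terminal node there is the unique short simple root (B_2), so the type is B_2 (the algebra so(5)).

B_2 (so(5))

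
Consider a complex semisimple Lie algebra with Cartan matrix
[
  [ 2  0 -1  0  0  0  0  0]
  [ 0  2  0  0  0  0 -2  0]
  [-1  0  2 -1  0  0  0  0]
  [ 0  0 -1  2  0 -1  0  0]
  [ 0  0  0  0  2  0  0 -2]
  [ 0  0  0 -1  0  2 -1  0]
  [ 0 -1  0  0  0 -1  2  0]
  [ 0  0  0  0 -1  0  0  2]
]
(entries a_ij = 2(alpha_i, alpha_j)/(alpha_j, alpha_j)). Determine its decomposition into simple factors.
B_2 + C_6

The diagram associated to this matrix has two connected components: the simple roots {alpha_5, alpha_8} form a chain of 2 nodes with a double edge at one end; the terminal node there is the unique short simple root (B_2), and {alpha_1, alpha_2, alpha_3, alpha_4, alpha_6, alpha_7} form a chain of 6 nodes with a double edge at one end; the terminal node there is the unique long simple root (C_6). A semisimple Lie algebra decomposes uniquely as the direct sum of simple ideals, one per connected component of its Dynkin diagram, so g ≅ B_2 ⊕ C_6 (dimension 10 + 78 = 88).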